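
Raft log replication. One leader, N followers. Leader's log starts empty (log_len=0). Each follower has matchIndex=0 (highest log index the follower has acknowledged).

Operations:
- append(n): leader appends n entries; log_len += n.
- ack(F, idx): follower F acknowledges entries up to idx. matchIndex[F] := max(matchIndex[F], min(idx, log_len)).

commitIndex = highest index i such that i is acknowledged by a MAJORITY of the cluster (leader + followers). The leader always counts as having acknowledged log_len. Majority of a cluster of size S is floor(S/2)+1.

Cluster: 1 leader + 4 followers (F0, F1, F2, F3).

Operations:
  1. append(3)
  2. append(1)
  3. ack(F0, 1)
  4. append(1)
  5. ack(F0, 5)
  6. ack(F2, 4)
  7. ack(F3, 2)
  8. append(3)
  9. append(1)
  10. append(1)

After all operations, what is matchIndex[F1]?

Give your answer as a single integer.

Op 1: append 3 -> log_len=3
Op 2: append 1 -> log_len=4
Op 3: F0 acks idx 1 -> match: F0=1 F1=0 F2=0 F3=0; commitIndex=0
Op 4: append 1 -> log_len=5
Op 5: F0 acks idx 5 -> match: F0=5 F1=0 F2=0 F3=0; commitIndex=0
Op 6: F2 acks idx 4 -> match: F0=5 F1=0 F2=4 F3=0; commitIndex=4
Op 7: F3 acks idx 2 -> match: F0=5 F1=0 F2=4 F3=2; commitIndex=4
Op 8: append 3 -> log_len=8
Op 9: append 1 -> log_len=9
Op 10: append 1 -> log_len=10

Answer: 0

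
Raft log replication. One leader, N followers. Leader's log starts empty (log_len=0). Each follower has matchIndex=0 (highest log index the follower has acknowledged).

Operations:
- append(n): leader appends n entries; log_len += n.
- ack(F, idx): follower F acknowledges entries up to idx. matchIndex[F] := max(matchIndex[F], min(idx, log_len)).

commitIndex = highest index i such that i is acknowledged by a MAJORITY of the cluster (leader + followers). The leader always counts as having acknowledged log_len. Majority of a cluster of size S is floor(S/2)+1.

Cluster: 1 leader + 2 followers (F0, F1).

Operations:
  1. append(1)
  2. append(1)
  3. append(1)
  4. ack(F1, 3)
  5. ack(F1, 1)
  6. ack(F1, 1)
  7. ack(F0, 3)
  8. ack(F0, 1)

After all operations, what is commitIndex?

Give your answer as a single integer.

Answer: 3

Derivation:
Op 1: append 1 -> log_len=1
Op 2: append 1 -> log_len=2
Op 3: append 1 -> log_len=3
Op 4: F1 acks idx 3 -> match: F0=0 F1=3; commitIndex=3
Op 5: F1 acks idx 1 -> match: F0=0 F1=3; commitIndex=3
Op 6: F1 acks idx 1 -> match: F0=0 F1=3; commitIndex=3
Op 7: F0 acks idx 3 -> match: F0=3 F1=3; commitIndex=3
Op 8: F0 acks idx 1 -> match: F0=3 F1=3; commitIndex=3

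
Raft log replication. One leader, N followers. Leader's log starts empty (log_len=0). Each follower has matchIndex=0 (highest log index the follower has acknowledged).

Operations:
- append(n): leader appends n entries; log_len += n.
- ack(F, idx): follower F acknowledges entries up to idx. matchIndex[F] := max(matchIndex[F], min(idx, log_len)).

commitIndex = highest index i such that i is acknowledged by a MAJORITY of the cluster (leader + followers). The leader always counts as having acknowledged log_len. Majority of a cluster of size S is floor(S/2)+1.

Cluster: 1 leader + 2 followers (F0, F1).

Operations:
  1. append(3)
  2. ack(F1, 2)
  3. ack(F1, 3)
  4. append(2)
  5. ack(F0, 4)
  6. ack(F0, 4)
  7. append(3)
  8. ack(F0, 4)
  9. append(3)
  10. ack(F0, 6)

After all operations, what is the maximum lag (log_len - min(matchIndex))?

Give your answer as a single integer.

Op 1: append 3 -> log_len=3
Op 2: F1 acks idx 2 -> match: F0=0 F1=2; commitIndex=2
Op 3: F1 acks idx 3 -> match: F0=0 F1=3; commitIndex=3
Op 4: append 2 -> log_len=5
Op 5: F0 acks idx 4 -> match: F0=4 F1=3; commitIndex=4
Op 6: F0 acks idx 4 -> match: F0=4 F1=3; commitIndex=4
Op 7: append 3 -> log_len=8
Op 8: F0 acks idx 4 -> match: F0=4 F1=3; commitIndex=4
Op 9: append 3 -> log_len=11
Op 10: F0 acks idx 6 -> match: F0=6 F1=3; commitIndex=6

Answer: 8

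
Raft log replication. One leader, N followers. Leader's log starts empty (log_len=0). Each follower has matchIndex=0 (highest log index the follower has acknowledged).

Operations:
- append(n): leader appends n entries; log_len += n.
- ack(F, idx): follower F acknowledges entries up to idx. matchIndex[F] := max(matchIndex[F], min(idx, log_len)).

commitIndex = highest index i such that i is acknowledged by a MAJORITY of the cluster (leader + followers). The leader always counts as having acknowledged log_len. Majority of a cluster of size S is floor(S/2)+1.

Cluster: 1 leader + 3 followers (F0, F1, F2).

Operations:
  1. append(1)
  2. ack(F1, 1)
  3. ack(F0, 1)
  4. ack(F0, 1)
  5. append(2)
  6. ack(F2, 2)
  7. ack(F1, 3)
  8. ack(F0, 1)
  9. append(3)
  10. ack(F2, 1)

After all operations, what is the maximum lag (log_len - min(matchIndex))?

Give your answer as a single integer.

Answer: 5

Derivation:
Op 1: append 1 -> log_len=1
Op 2: F1 acks idx 1 -> match: F0=0 F1=1 F2=0; commitIndex=0
Op 3: F0 acks idx 1 -> match: F0=1 F1=1 F2=0; commitIndex=1
Op 4: F0 acks idx 1 -> match: F0=1 F1=1 F2=0; commitIndex=1
Op 5: append 2 -> log_len=3
Op 6: F2 acks idx 2 -> match: F0=1 F1=1 F2=2; commitIndex=1
Op 7: F1 acks idx 3 -> match: F0=1 F1=3 F2=2; commitIndex=2
Op 8: F0 acks idx 1 -> match: F0=1 F1=3 F2=2; commitIndex=2
Op 9: append 3 -> log_len=6
Op 10: F2 acks idx 1 -> match: F0=1 F1=3 F2=2; commitIndex=2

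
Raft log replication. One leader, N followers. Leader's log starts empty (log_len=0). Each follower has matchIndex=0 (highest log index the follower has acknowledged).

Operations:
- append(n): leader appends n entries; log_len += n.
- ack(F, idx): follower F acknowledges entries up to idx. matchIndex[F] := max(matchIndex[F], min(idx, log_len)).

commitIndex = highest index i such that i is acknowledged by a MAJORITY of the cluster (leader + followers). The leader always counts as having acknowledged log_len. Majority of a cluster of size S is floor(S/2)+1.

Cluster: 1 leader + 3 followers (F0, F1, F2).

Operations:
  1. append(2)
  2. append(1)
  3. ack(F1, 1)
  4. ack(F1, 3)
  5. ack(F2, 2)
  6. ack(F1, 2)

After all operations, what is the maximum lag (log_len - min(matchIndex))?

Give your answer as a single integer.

Answer: 3

Derivation:
Op 1: append 2 -> log_len=2
Op 2: append 1 -> log_len=3
Op 3: F1 acks idx 1 -> match: F0=0 F1=1 F2=0; commitIndex=0
Op 4: F1 acks idx 3 -> match: F0=0 F1=3 F2=0; commitIndex=0
Op 5: F2 acks idx 2 -> match: F0=0 F1=3 F2=2; commitIndex=2
Op 6: F1 acks idx 2 -> match: F0=0 F1=3 F2=2; commitIndex=2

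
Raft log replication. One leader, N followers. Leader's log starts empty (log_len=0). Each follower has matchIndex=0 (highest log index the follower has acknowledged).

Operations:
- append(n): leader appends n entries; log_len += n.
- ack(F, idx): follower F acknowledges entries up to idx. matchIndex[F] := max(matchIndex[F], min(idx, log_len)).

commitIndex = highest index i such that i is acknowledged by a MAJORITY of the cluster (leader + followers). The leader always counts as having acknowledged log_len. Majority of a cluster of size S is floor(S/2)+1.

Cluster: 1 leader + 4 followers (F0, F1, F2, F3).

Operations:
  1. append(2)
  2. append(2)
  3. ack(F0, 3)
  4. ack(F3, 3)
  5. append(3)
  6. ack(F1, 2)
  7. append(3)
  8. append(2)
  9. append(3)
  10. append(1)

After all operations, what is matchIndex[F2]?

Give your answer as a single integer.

Answer: 0

Derivation:
Op 1: append 2 -> log_len=2
Op 2: append 2 -> log_len=4
Op 3: F0 acks idx 3 -> match: F0=3 F1=0 F2=0 F3=0; commitIndex=0
Op 4: F3 acks idx 3 -> match: F0=3 F1=0 F2=0 F3=3; commitIndex=3
Op 5: append 3 -> log_len=7
Op 6: F1 acks idx 2 -> match: F0=3 F1=2 F2=0 F3=3; commitIndex=3
Op 7: append 3 -> log_len=10
Op 8: append 2 -> log_len=12
Op 9: append 3 -> log_len=15
Op 10: append 1 -> log_len=16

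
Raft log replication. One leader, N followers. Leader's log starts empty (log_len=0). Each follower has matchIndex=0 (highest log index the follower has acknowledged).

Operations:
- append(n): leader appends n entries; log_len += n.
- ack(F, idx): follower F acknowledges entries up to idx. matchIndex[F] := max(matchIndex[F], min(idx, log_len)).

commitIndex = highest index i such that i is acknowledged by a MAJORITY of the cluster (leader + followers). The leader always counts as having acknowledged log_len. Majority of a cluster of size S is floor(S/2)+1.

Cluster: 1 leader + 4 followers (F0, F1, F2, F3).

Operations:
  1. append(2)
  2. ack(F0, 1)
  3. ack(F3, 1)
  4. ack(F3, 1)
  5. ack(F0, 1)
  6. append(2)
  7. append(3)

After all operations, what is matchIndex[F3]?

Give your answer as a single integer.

Op 1: append 2 -> log_len=2
Op 2: F0 acks idx 1 -> match: F0=1 F1=0 F2=0 F3=0; commitIndex=0
Op 3: F3 acks idx 1 -> match: F0=1 F1=0 F2=0 F3=1; commitIndex=1
Op 4: F3 acks idx 1 -> match: F0=1 F1=0 F2=0 F3=1; commitIndex=1
Op 5: F0 acks idx 1 -> match: F0=1 F1=0 F2=0 F3=1; commitIndex=1
Op 6: append 2 -> log_len=4
Op 7: append 3 -> log_len=7

Answer: 1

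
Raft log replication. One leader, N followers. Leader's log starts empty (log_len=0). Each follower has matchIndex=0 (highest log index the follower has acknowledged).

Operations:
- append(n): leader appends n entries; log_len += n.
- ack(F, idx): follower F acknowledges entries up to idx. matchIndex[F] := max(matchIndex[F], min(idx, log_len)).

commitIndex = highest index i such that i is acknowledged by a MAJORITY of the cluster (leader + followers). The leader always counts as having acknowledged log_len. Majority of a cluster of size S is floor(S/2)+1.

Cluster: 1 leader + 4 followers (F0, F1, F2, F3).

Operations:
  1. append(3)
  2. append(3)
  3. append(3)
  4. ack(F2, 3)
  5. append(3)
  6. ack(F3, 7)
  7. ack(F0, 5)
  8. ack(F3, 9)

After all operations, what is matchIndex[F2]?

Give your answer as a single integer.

Answer: 3

Derivation:
Op 1: append 3 -> log_len=3
Op 2: append 3 -> log_len=6
Op 3: append 3 -> log_len=9
Op 4: F2 acks idx 3 -> match: F0=0 F1=0 F2=3 F3=0; commitIndex=0
Op 5: append 3 -> log_len=12
Op 6: F3 acks idx 7 -> match: F0=0 F1=0 F2=3 F3=7; commitIndex=3
Op 7: F0 acks idx 5 -> match: F0=5 F1=0 F2=3 F3=7; commitIndex=5
Op 8: F3 acks idx 9 -> match: F0=5 F1=0 F2=3 F3=9; commitIndex=5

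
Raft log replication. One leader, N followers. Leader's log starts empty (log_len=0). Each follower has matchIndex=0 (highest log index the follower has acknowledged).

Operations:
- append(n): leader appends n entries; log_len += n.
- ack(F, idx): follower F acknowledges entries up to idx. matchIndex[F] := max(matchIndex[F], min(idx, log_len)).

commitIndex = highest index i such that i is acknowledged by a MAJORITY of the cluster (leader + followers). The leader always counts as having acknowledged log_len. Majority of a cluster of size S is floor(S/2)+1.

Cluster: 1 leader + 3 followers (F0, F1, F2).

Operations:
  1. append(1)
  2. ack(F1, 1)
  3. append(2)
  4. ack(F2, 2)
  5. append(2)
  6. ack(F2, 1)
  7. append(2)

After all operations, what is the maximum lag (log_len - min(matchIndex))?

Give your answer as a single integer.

Answer: 7

Derivation:
Op 1: append 1 -> log_len=1
Op 2: F1 acks idx 1 -> match: F0=0 F1=1 F2=0; commitIndex=0
Op 3: append 2 -> log_len=3
Op 4: F2 acks idx 2 -> match: F0=0 F1=1 F2=2; commitIndex=1
Op 5: append 2 -> log_len=5
Op 6: F2 acks idx 1 -> match: F0=0 F1=1 F2=2; commitIndex=1
Op 7: append 2 -> log_len=7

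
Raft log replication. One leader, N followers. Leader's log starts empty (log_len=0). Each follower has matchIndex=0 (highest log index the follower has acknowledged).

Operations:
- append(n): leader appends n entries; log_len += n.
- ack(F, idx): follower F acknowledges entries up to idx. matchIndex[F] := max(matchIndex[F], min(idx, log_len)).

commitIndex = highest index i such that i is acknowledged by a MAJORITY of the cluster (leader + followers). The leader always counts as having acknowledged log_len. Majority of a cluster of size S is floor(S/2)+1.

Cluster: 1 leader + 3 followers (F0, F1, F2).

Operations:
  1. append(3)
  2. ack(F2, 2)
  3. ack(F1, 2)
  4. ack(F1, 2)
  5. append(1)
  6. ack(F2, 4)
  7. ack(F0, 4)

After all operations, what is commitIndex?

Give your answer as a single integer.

Answer: 4

Derivation:
Op 1: append 3 -> log_len=3
Op 2: F2 acks idx 2 -> match: F0=0 F1=0 F2=2; commitIndex=0
Op 3: F1 acks idx 2 -> match: F0=0 F1=2 F2=2; commitIndex=2
Op 4: F1 acks idx 2 -> match: F0=0 F1=2 F2=2; commitIndex=2
Op 5: append 1 -> log_len=4
Op 6: F2 acks idx 4 -> match: F0=0 F1=2 F2=4; commitIndex=2
Op 7: F0 acks idx 4 -> match: F0=4 F1=2 F2=4; commitIndex=4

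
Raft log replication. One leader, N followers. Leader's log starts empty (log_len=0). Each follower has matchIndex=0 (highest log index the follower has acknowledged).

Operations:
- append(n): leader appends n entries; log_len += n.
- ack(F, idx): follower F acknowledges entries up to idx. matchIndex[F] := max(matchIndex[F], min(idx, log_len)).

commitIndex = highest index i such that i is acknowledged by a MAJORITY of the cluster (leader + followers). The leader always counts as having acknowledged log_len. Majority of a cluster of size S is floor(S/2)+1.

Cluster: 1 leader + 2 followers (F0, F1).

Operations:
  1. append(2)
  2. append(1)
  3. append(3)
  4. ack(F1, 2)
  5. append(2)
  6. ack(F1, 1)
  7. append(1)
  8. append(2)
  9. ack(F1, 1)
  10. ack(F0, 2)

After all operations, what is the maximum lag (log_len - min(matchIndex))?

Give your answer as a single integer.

Op 1: append 2 -> log_len=2
Op 2: append 1 -> log_len=3
Op 3: append 3 -> log_len=6
Op 4: F1 acks idx 2 -> match: F0=0 F1=2; commitIndex=2
Op 5: append 2 -> log_len=8
Op 6: F1 acks idx 1 -> match: F0=0 F1=2; commitIndex=2
Op 7: append 1 -> log_len=9
Op 8: append 2 -> log_len=11
Op 9: F1 acks idx 1 -> match: F0=0 F1=2; commitIndex=2
Op 10: F0 acks idx 2 -> match: F0=2 F1=2; commitIndex=2

Answer: 9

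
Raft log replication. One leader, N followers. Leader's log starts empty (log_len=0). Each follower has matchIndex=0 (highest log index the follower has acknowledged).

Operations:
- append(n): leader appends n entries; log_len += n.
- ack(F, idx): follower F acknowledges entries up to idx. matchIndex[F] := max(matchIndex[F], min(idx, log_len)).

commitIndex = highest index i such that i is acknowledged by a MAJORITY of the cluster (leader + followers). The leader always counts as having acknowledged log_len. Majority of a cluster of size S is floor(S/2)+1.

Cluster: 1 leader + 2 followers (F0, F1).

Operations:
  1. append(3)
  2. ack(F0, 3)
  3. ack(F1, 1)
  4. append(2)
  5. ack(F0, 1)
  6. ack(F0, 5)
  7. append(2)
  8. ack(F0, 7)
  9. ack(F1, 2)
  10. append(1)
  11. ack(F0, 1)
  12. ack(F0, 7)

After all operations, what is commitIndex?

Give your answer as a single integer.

Answer: 7

Derivation:
Op 1: append 3 -> log_len=3
Op 2: F0 acks idx 3 -> match: F0=3 F1=0; commitIndex=3
Op 3: F1 acks idx 1 -> match: F0=3 F1=1; commitIndex=3
Op 4: append 2 -> log_len=5
Op 5: F0 acks idx 1 -> match: F0=3 F1=1; commitIndex=3
Op 6: F0 acks idx 5 -> match: F0=5 F1=1; commitIndex=5
Op 7: append 2 -> log_len=7
Op 8: F0 acks idx 7 -> match: F0=7 F1=1; commitIndex=7
Op 9: F1 acks idx 2 -> match: F0=7 F1=2; commitIndex=7
Op 10: append 1 -> log_len=8
Op 11: F0 acks idx 1 -> match: F0=7 F1=2; commitIndex=7
Op 12: F0 acks idx 7 -> match: F0=7 F1=2; commitIndex=7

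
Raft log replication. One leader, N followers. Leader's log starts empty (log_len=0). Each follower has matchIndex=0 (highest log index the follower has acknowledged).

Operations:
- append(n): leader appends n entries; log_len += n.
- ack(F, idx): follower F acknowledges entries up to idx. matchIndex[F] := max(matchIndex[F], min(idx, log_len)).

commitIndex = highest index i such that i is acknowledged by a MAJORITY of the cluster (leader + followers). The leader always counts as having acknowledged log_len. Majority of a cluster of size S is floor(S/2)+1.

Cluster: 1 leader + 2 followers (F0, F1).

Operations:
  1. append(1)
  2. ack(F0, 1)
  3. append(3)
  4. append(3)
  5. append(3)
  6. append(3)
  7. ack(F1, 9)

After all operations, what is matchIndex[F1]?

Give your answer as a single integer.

Answer: 9

Derivation:
Op 1: append 1 -> log_len=1
Op 2: F0 acks idx 1 -> match: F0=1 F1=0; commitIndex=1
Op 3: append 3 -> log_len=4
Op 4: append 3 -> log_len=7
Op 5: append 3 -> log_len=10
Op 6: append 3 -> log_len=13
Op 7: F1 acks idx 9 -> match: F0=1 F1=9; commitIndex=9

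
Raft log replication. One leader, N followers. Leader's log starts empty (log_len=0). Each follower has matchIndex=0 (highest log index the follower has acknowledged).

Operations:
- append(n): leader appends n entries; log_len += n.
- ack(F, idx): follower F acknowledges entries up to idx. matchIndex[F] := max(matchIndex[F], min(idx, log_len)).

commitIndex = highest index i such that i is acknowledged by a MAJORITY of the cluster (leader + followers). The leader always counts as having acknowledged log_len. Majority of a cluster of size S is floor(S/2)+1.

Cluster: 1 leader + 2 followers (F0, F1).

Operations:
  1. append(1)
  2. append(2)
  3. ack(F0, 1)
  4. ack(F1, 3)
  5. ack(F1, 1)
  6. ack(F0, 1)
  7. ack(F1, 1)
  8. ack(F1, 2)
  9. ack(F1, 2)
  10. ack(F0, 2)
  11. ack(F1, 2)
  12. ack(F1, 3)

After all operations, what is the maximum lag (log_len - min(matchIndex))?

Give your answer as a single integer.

Answer: 1

Derivation:
Op 1: append 1 -> log_len=1
Op 2: append 2 -> log_len=3
Op 3: F0 acks idx 1 -> match: F0=1 F1=0; commitIndex=1
Op 4: F1 acks idx 3 -> match: F0=1 F1=3; commitIndex=3
Op 5: F1 acks idx 1 -> match: F0=1 F1=3; commitIndex=3
Op 6: F0 acks idx 1 -> match: F0=1 F1=3; commitIndex=3
Op 7: F1 acks idx 1 -> match: F0=1 F1=3; commitIndex=3
Op 8: F1 acks idx 2 -> match: F0=1 F1=3; commitIndex=3
Op 9: F1 acks idx 2 -> match: F0=1 F1=3; commitIndex=3
Op 10: F0 acks idx 2 -> match: F0=2 F1=3; commitIndex=3
Op 11: F1 acks idx 2 -> match: F0=2 F1=3; commitIndex=3
Op 12: F1 acks idx 3 -> match: F0=2 F1=3; commitIndex=3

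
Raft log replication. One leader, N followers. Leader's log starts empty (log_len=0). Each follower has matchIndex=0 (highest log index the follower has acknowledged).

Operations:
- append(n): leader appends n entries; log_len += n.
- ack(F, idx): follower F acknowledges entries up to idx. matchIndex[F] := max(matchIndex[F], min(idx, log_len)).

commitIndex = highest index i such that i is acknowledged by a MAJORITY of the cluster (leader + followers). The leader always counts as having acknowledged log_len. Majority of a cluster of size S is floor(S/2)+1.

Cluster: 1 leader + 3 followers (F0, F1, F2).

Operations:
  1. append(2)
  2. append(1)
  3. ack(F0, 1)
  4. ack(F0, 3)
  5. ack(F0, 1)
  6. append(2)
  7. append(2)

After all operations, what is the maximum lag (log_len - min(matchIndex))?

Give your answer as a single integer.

Answer: 7

Derivation:
Op 1: append 2 -> log_len=2
Op 2: append 1 -> log_len=3
Op 3: F0 acks idx 1 -> match: F0=1 F1=0 F2=0; commitIndex=0
Op 4: F0 acks idx 3 -> match: F0=3 F1=0 F2=0; commitIndex=0
Op 5: F0 acks idx 1 -> match: F0=3 F1=0 F2=0; commitIndex=0
Op 6: append 2 -> log_len=5
Op 7: append 2 -> log_len=7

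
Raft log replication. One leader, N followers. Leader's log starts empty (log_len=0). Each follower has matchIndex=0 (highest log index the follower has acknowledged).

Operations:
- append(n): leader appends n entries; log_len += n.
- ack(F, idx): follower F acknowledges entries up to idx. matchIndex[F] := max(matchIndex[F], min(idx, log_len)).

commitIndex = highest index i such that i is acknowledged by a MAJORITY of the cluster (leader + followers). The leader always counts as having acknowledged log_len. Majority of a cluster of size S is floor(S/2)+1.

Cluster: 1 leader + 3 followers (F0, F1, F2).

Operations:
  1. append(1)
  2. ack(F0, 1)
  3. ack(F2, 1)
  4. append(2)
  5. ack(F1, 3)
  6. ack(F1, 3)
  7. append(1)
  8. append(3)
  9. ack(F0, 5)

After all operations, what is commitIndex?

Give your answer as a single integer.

Op 1: append 1 -> log_len=1
Op 2: F0 acks idx 1 -> match: F0=1 F1=0 F2=0; commitIndex=0
Op 3: F2 acks idx 1 -> match: F0=1 F1=0 F2=1; commitIndex=1
Op 4: append 2 -> log_len=3
Op 5: F1 acks idx 3 -> match: F0=1 F1=3 F2=1; commitIndex=1
Op 6: F1 acks idx 3 -> match: F0=1 F1=3 F2=1; commitIndex=1
Op 7: append 1 -> log_len=4
Op 8: append 3 -> log_len=7
Op 9: F0 acks idx 5 -> match: F0=5 F1=3 F2=1; commitIndex=3

Answer: 3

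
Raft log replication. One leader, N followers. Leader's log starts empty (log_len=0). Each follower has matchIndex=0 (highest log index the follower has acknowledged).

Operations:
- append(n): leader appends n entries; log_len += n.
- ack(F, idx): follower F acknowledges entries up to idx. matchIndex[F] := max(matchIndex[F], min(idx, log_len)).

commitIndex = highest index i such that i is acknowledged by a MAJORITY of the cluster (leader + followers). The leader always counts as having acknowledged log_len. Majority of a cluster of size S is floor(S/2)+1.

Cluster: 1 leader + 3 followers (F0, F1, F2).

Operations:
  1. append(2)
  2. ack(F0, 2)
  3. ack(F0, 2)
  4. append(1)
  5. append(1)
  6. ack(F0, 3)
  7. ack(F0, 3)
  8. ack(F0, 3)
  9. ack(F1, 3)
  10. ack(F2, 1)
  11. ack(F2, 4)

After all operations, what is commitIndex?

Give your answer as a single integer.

Op 1: append 2 -> log_len=2
Op 2: F0 acks idx 2 -> match: F0=2 F1=0 F2=0; commitIndex=0
Op 3: F0 acks idx 2 -> match: F0=2 F1=0 F2=0; commitIndex=0
Op 4: append 1 -> log_len=3
Op 5: append 1 -> log_len=4
Op 6: F0 acks idx 3 -> match: F0=3 F1=0 F2=0; commitIndex=0
Op 7: F0 acks idx 3 -> match: F0=3 F1=0 F2=0; commitIndex=0
Op 8: F0 acks idx 3 -> match: F0=3 F1=0 F2=0; commitIndex=0
Op 9: F1 acks idx 3 -> match: F0=3 F1=3 F2=0; commitIndex=3
Op 10: F2 acks idx 1 -> match: F0=3 F1=3 F2=1; commitIndex=3
Op 11: F2 acks idx 4 -> match: F0=3 F1=3 F2=4; commitIndex=3

Answer: 3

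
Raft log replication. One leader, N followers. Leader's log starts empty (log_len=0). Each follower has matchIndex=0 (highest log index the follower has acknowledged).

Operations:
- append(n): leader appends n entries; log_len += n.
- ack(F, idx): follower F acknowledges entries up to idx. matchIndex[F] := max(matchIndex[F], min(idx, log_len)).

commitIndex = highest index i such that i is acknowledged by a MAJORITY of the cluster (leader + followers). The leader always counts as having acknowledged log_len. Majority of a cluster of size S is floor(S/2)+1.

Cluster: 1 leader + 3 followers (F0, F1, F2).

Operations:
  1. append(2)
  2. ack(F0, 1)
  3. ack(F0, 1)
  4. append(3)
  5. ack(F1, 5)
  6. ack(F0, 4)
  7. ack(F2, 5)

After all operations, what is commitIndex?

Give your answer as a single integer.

Answer: 5

Derivation:
Op 1: append 2 -> log_len=2
Op 2: F0 acks idx 1 -> match: F0=1 F1=0 F2=0; commitIndex=0
Op 3: F0 acks idx 1 -> match: F0=1 F1=0 F2=0; commitIndex=0
Op 4: append 3 -> log_len=5
Op 5: F1 acks idx 5 -> match: F0=1 F1=5 F2=0; commitIndex=1
Op 6: F0 acks idx 4 -> match: F0=4 F1=5 F2=0; commitIndex=4
Op 7: F2 acks idx 5 -> match: F0=4 F1=5 F2=5; commitIndex=5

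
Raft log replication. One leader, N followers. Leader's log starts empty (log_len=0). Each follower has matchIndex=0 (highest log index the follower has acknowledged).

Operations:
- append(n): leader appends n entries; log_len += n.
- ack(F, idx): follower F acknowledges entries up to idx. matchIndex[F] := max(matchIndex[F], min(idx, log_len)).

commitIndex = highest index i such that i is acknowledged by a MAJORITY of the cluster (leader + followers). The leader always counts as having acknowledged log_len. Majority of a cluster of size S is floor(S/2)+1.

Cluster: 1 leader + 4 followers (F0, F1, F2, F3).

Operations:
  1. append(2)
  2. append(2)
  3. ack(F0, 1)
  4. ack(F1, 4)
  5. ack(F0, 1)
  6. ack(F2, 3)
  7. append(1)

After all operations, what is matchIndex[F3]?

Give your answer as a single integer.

Answer: 0

Derivation:
Op 1: append 2 -> log_len=2
Op 2: append 2 -> log_len=4
Op 3: F0 acks idx 1 -> match: F0=1 F1=0 F2=0 F3=0; commitIndex=0
Op 4: F1 acks idx 4 -> match: F0=1 F1=4 F2=0 F3=0; commitIndex=1
Op 5: F0 acks idx 1 -> match: F0=1 F1=4 F2=0 F3=0; commitIndex=1
Op 6: F2 acks idx 3 -> match: F0=1 F1=4 F2=3 F3=0; commitIndex=3
Op 7: append 1 -> log_len=5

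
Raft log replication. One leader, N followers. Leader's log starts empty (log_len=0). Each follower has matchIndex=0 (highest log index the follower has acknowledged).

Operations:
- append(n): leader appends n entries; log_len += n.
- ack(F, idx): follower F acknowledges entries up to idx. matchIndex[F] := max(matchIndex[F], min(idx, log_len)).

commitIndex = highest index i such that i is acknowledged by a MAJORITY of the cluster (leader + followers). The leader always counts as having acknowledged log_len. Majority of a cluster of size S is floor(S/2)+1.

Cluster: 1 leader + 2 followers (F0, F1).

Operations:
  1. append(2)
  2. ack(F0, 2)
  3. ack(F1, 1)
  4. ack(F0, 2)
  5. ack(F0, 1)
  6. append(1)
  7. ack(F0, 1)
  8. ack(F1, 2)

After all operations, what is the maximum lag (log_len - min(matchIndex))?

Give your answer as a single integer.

Op 1: append 2 -> log_len=2
Op 2: F0 acks idx 2 -> match: F0=2 F1=0; commitIndex=2
Op 3: F1 acks idx 1 -> match: F0=2 F1=1; commitIndex=2
Op 4: F0 acks idx 2 -> match: F0=2 F1=1; commitIndex=2
Op 5: F0 acks idx 1 -> match: F0=2 F1=1; commitIndex=2
Op 6: append 1 -> log_len=3
Op 7: F0 acks idx 1 -> match: F0=2 F1=1; commitIndex=2
Op 8: F1 acks idx 2 -> match: F0=2 F1=2; commitIndex=2

Answer: 1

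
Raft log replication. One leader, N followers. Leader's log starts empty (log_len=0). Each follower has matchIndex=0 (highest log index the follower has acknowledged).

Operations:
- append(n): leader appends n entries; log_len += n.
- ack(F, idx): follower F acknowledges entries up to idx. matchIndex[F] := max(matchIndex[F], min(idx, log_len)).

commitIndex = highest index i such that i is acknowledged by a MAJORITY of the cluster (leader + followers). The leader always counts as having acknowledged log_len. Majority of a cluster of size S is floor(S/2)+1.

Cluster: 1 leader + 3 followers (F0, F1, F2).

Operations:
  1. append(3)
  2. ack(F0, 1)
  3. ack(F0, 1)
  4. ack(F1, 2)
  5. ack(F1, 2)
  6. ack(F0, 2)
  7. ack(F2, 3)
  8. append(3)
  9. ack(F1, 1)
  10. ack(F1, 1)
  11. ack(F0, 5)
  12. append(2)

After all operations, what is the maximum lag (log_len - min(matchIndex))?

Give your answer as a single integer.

Op 1: append 3 -> log_len=3
Op 2: F0 acks idx 1 -> match: F0=1 F1=0 F2=0; commitIndex=0
Op 3: F0 acks idx 1 -> match: F0=1 F1=0 F2=0; commitIndex=0
Op 4: F1 acks idx 2 -> match: F0=1 F1=2 F2=0; commitIndex=1
Op 5: F1 acks idx 2 -> match: F0=1 F1=2 F2=0; commitIndex=1
Op 6: F0 acks idx 2 -> match: F0=2 F1=2 F2=0; commitIndex=2
Op 7: F2 acks idx 3 -> match: F0=2 F1=2 F2=3; commitIndex=2
Op 8: append 3 -> log_len=6
Op 9: F1 acks idx 1 -> match: F0=2 F1=2 F2=3; commitIndex=2
Op 10: F1 acks idx 1 -> match: F0=2 F1=2 F2=3; commitIndex=2
Op 11: F0 acks idx 5 -> match: F0=5 F1=2 F2=3; commitIndex=3
Op 12: append 2 -> log_len=8

Answer: 6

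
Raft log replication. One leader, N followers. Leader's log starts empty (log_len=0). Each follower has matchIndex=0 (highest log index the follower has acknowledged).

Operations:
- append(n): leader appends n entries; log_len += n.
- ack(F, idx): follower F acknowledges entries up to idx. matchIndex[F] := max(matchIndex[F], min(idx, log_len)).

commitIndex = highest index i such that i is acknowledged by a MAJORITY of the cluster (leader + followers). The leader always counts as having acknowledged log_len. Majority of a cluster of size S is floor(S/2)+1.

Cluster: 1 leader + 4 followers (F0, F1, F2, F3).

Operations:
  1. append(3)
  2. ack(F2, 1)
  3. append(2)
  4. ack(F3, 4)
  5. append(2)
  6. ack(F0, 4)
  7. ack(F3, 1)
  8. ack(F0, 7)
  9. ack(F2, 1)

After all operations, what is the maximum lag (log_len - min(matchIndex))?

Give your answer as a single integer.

Op 1: append 3 -> log_len=3
Op 2: F2 acks idx 1 -> match: F0=0 F1=0 F2=1 F3=0; commitIndex=0
Op 3: append 2 -> log_len=5
Op 4: F3 acks idx 4 -> match: F0=0 F1=0 F2=1 F3=4; commitIndex=1
Op 5: append 2 -> log_len=7
Op 6: F0 acks idx 4 -> match: F0=4 F1=0 F2=1 F3=4; commitIndex=4
Op 7: F3 acks idx 1 -> match: F0=4 F1=0 F2=1 F3=4; commitIndex=4
Op 8: F0 acks idx 7 -> match: F0=7 F1=0 F2=1 F3=4; commitIndex=4
Op 9: F2 acks idx 1 -> match: F0=7 F1=0 F2=1 F3=4; commitIndex=4

Answer: 7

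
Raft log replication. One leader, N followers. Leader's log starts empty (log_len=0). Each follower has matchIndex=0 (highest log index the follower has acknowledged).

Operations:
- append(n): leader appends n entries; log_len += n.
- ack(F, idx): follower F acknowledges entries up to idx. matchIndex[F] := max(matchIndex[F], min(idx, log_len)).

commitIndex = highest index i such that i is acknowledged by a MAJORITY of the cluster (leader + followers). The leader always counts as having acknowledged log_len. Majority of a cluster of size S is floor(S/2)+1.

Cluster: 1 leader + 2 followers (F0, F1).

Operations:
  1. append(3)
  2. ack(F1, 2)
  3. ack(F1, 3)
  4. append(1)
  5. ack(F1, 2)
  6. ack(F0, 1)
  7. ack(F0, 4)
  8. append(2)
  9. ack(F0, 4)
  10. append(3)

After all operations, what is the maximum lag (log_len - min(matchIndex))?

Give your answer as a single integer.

Op 1: append 3 -> log_len=3
Op 2: F1 acks idx 2 -> match: F0=0 F1=2; commitIndex=2
Op 3: F1 acks idx 3 -> match: F0=0 F1=3; commitIndex=3
Op 4: append 1 -> log_len=4
Op 5: F1 acks idx 2 -> match: F0=0 F1=3; commitIndex=3
Op 6: F0 acks idx 1 -> match: F0=1 F1=3; commitIndex=3
Op 7: F0 acks idx 4 -> match: F0=4 F1=3; commitIndex=4
Op 8: append 2 -> log_len=6
Op 9: F0 acks idx 4 -> match: F0=4 F1=3; commitIndex=4
Op 10: append 3 -> log_len=9

Answer: 6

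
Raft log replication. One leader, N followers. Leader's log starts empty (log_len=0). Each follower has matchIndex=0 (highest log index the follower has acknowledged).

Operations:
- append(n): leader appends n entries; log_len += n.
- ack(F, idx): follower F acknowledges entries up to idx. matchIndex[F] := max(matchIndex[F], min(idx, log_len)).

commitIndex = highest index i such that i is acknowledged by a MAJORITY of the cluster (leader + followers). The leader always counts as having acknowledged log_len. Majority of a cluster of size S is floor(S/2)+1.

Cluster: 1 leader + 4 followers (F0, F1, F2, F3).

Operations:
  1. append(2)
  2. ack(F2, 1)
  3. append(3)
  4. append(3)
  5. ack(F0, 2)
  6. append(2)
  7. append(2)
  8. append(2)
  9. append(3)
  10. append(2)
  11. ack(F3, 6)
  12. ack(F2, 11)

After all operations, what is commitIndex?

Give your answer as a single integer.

Answer: 6

Derivation:
Op 1: append 2 -> log_len=2
Op 2: F2 acks idx 1 -> match: F0=0 F1=0 F2=1 F3=0; commitIndex=0
Op 3: append 3 -> log_len=5
Op 4: append 3 -> log_len=8
Op 5: F0 acks idx 2 -> match: F0=2 F1=0 F2=1 F3=0; commitIndex=1
Op 6: append 2 -> log_len=10
Op 7: append 2 -> log_len=12
Op 8: append 2 -> log_len=14
Op 9: append 3 -> log_len=17
Op 10: append 2 -> log_len=19
Op 11: F3 acks idx 6 -> match: F0=2 F1=0 F2=1 F3=6; commitIndex=2
Op 12: F2 acks idx 11 -> match: F0=2 F1=0 F2=11 F3=6; commitIndex=6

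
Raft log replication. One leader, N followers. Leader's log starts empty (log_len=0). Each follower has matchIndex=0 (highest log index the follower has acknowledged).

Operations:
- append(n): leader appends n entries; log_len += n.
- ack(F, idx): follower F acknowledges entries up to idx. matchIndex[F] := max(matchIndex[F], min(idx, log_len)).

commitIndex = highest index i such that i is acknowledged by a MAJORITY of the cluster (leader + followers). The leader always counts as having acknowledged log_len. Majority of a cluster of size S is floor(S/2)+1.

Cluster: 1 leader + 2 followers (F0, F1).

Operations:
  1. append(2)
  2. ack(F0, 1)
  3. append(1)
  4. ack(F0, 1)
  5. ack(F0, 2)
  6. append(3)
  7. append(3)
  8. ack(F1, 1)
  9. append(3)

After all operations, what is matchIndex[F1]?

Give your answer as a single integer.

Op 1: append 2 -> log_len=2
Op 2: F0 acks idx 1 -> match: F0=1 F1=0; commitIndex=1
Op 3: append 1 -> log_len=3
Op 4: F0 acks idx 1 -> match: F0=1 F1=0; commitIndex=1
Op 5: F0 acks idx 2 -> match: F0=2 F1=0; commitIndex=2
Op 6: append 3 -> log_len=6
Op 7: append 3 -> log_len=9
Op 8: F1 acks idx 1 -> match: F0=2 F1=1; commitIndex=2
Op 9: append 3 -> log_len=12

Answer: 1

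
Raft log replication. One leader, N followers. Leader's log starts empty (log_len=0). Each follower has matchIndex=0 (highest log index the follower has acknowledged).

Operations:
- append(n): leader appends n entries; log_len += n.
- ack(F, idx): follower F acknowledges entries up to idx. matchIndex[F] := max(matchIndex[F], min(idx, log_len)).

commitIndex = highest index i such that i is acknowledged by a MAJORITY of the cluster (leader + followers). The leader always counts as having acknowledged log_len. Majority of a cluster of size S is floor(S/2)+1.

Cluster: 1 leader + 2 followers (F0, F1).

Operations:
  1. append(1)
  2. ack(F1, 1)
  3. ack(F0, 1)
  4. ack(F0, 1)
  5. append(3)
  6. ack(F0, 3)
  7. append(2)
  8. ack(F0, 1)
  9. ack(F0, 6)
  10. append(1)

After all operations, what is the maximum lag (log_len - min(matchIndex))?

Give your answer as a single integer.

Op 1: append 1 -> log_len=1
Op 2: F1 acks idx 1 -> match: F0=0 F1=1; commitIndex=1
Op 3: F0 acks idx 1 -> match: F0=1 F1=1; commitIndex=1
Op 4: F0 acks idx 1 -> match: F0=1 F1=1; commitIndex=1
Op 5: append 3 -> log_len=4
Op 6: F0 acks idx 3 -> match: F0=3 F1=1; commitIndex=3
Op 7: append 2 -> log_len=6
Op 8: F0 acks idx 1 -> match: F0=3 F1=1; commitIndex=3
Op 9: F0 acks idx 6 -> match: F0=6 F1=1; commitIndex=6
Op 10: append 1 -> log_len=7

Answer: 6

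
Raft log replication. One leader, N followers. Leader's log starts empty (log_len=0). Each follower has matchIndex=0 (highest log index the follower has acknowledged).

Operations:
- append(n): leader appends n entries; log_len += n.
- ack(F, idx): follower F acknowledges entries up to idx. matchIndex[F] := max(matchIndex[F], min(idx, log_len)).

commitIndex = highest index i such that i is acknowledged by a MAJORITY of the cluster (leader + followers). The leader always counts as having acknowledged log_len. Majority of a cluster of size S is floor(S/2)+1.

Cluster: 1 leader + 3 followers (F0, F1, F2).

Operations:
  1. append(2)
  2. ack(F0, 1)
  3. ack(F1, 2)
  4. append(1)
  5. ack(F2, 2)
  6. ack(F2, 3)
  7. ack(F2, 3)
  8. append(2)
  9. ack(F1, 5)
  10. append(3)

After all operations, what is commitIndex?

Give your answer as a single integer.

Op 1: append 2 -> log_len=2
Op 2: F0 acks idx 1 -> match: F0=1 F1=0 F2=0; commitIndex=0
Op 3: F1 acks idx 2 -> match: F0=1 F1=2 F2=0; commitIndex=1
Op 4: append 1 -> log_len=3
Op 5: F2 acks idx 2 -> match: F0=1 F1=2 F2=2; commitIndex=2
Op 6: F2 acks idx 3 -> match: F0=1 F1=2 F2=3; commitIndex=2
Op 7: F2 acks idx 3 -> match: F0=1 F1=2 F2=3; commitIndex=2
Op 8: append 2 -> log_len=5
Op 9: F1 acks idx 5 -> match: F0=1 F1=5 F2=3; commitIndex=3
Op 10: append 3 -> log_len=8

Answer: 3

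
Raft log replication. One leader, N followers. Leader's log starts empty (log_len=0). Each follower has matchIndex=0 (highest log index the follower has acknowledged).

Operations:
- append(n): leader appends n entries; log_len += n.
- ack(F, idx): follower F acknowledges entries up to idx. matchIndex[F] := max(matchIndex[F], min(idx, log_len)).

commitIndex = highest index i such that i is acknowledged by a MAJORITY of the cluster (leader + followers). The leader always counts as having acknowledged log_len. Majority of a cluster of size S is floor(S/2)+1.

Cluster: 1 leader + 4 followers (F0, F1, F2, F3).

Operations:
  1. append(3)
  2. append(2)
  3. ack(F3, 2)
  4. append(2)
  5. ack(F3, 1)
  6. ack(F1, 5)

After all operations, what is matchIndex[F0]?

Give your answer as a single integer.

Answer: 0

Derivation:
Op 1: append 3 -> log_len=3
Op 2: append 2 -> log_len=5
Op 3: F3 acks idx 2 -> match: F0=0 F1=0 F2=0 F3=2; commitIndex=0
Op 4: append 2 -> log_len=7
Op 5: F3 acks idx 1 -> match: F0=0 F1=0 F2=0 F3=2; commitIndex=0
Op 6: F1 acks idx 5 -> match: F0=0 F1=5 F2=0 F3=2; commitIndex=2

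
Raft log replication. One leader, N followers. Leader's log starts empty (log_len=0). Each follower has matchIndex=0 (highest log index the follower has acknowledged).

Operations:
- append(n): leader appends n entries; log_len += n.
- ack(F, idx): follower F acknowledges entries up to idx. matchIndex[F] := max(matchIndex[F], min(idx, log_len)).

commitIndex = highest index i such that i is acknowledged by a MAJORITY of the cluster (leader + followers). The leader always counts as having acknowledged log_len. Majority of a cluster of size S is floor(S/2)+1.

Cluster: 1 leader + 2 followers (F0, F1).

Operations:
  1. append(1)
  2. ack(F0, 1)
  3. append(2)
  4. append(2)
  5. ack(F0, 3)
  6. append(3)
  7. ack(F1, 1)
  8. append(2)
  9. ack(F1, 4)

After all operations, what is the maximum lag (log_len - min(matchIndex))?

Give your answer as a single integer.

Answer: 7

Derivation:
Op 1: append 1 -> log_len=1
Op 2: F0 acks idx 1 -> match: F0=1 F1=0; commitIndex=1
Op 3: append 2 -> log_len=3
Op 4: append 2 -> log_len=5
Op 5: F0 acks idx 3 -> match: F0=3 F1=0; commitIndex=3
Op 6: append 3 -> log_len=8
Op 7: F1 acks idx 1 -> match: F0=3 F1=1; commitIndex=3
Op 8: append 2 -> log_len=10
Op 9: F1 acks idx 4 -> match: F0=3 F1=4; commitIndex=4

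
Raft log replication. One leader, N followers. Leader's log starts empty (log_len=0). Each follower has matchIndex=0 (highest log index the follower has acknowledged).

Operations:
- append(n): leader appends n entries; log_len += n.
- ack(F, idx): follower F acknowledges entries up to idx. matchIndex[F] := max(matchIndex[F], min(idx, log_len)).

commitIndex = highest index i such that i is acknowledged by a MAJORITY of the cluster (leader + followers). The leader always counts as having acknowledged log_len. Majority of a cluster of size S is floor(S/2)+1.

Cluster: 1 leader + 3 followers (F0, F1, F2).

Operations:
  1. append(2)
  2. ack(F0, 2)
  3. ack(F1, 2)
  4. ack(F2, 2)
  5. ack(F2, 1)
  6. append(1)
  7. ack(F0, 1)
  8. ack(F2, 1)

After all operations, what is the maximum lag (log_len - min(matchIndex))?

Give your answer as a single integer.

Answer: 1

Derivation:
Op 1: append 2 -> log_len=2
Op 2: F0 acks idx 2 -> match: F0=2 F1=0 F2=0; commitIndex=0
Op 3: F1 acks idx 2 -> match: F0=2 F1=2 F2=0; commitIndex=2
Op 4: F2 acks idx 2 -> match: F0=2 F1=2 F2=2; commitIndex=2
Op 5: F2 acks idx 1 -> match: F0=2 F1=2 F2=2; commitIndex=2
Op 6: append 1 -> log_len=3
Op 7: F0 acks idx 1 -> match: F0=2 F1=2 F2=2; commitIndex=2
Op 8: F2 acks idx 1 -> match: F0=2 F1=2 F2=2; commitIndex=2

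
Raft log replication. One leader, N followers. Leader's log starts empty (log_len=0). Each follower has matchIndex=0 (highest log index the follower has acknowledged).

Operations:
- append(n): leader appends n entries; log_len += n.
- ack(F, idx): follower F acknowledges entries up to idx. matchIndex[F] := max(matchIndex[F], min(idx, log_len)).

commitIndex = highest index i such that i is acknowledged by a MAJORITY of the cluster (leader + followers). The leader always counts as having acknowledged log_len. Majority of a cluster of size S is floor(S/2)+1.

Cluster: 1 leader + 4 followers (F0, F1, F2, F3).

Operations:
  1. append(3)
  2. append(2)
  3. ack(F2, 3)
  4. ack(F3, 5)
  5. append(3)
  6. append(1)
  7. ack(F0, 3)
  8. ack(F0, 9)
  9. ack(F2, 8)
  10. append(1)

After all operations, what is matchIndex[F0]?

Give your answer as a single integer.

Op 1: append 3 -> log_len=3
Op 2: append 2 -> log_len=5
Op 3: F2 acks idx 3 -> match: F0=0 F1=0 F2=3 F3=0; commitIndex=0
Op 4: F3 acks idx 5 -> match: F0=0 F1=0 F2=3 F3=5; commitIndex=3
Op 5: append 3 -> log_len=8
Op 6: append 1 -> log_len=9
Op 7: F0 acks idx 3 -> match: F0=3 F1=0 F2=3 F3=5; commitIndex=3
Op 8: F0 acks idx 9 -> match: F0=9 F1=0 F2=3 F3=5; commitIndex=5
Op 9: F2 acks idx 8 -> match: F0=9 F1=0 F2=8 F3=5; commitIndex=8
Op 10: append 1 -> log_len=10

Answer: 9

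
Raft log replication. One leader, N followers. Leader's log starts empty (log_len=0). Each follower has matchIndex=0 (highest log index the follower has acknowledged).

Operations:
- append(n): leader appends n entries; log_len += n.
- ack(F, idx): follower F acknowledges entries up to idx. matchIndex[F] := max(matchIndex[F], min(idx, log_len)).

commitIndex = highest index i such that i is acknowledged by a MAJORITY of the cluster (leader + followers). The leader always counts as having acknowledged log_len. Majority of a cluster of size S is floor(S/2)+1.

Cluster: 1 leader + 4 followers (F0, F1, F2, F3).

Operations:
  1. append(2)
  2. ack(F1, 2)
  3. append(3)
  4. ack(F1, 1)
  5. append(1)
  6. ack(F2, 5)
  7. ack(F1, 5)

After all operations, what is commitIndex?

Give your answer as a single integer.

Answer: 5

Derivation:
Op 1: append 2 -> log_len=2
Op 2: F1 acks idx 2 -> match: F0=0 F1=2 F2=0 F3=0; commitIndex=0
Op 3: append 3 -> log_len=5
Op 4: F1 acks idx 1 -> match: F0=0 F1=2 F2=0 F3=0; commitIndex=0
Op 5: append 1 -> log_len=6
Op 6: F2 acks idx 5 -> match: F0=0 F1=2 F2=5 F3=0; commitIndex=2
Op 7: F1 acks idx 5 -> match: F0=0 F1=5 F2=5 F3=0; commitIndex=5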